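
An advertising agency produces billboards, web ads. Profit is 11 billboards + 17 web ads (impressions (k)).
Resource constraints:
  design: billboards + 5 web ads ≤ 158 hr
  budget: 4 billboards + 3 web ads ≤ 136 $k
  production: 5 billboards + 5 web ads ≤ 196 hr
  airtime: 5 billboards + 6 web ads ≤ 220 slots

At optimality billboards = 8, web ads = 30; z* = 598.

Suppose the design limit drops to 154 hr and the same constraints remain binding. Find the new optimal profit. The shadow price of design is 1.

594

Δb = -4, so new z* = 598 + (1)·(-4) = 598 − 4 = 594.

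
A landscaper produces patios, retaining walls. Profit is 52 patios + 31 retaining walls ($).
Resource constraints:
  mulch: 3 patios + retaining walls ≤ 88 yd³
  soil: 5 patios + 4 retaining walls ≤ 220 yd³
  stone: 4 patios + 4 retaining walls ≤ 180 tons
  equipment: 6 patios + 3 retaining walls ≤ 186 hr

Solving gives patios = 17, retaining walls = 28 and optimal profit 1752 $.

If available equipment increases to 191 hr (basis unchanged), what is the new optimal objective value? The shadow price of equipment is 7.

Δb = 5, so new z* = 1752 + (7)·(5) = 1752 + 35 = 1787.

1787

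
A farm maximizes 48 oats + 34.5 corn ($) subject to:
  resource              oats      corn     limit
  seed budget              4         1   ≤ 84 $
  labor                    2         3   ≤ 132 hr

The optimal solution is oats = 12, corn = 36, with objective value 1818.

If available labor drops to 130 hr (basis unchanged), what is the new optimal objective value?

Both seed budget and labor are binding at x*.
From A_Bᵀ y = c: 4·y_seed budget + 2·y_labor = 48; 1·y_seed budget + 3·y_labor = 34.5.
→ y_seed budget = 7.5 and y_labor = 9.
Δz = y_labor·Δb = 9 × (-2) = -18, so new z* = 1818 − 18 = 1800.

1800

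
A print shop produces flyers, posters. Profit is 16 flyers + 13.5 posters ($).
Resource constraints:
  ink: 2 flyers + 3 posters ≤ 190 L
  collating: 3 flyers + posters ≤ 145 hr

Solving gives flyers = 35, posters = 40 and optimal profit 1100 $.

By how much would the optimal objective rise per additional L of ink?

Check each constraint at x*: ink 190/190 (tight); collating 145/145 (tight).
The binding rows give the dual system: 2·y_ink + 3·y_collating = 16 and 3·y_ink + 1·y_collating = 13.5.
This yields shadow prices y_ink = 3.5, y_collating = 3.
Shadow price of ink = 3.5.

3.5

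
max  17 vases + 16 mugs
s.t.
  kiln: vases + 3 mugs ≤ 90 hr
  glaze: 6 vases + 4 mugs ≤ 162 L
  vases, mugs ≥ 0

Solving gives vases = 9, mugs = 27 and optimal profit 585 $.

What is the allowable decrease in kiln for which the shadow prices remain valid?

63

Binding constraints: kiln, glaze. The basis is B = [[1,3],[6,4]] with det -14.
Per unit decrease in kiln, x* moves by d = (0.2857, -0.4286).
The basis stays optimal until mugs reaches 0; allowable decrease = 63 hr.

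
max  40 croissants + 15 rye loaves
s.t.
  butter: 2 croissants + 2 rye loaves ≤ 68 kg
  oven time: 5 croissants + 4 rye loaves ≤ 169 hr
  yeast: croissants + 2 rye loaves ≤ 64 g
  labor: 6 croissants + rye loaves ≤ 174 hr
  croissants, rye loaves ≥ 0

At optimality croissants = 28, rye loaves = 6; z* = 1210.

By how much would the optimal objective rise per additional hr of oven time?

Check each constraint at x*: butter 68/68 (tight); oven time 164/169 (slack 5); yeast 40/64 (slack 24); labor 174/174 (tight).
By complementary slackness, y = 0 for the non-binding constraints.
From A_Bᵀ y = c: 2·y_butter + 6·y_labor = 40; 2·y_butter + 1·y_labor = 15.
Solving: y_butter = 5, y_labor = 5.
Shadow price of oven time = 0.

0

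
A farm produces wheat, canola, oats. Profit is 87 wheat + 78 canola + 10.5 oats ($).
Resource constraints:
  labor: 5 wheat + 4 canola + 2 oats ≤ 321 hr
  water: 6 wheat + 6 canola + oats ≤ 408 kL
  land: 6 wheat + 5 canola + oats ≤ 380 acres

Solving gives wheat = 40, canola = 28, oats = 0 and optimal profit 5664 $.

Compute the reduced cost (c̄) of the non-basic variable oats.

-4

Binding: water and land. Non-binding: labor (9 unused).
By complementary slackness, y = 0 for the non-binding constraint.
Dual feasibility on the basic columns requires 6·y_water + 6·y_land = 87, 6·y_water + 5·y_land = 78.
Solving: y_water = 5.5, y_land = 9.
Reduced cost of oats: c₃ − yᵀa₃ = 10.5 − (5.5·1 + 9·1) = 10.5 − 14.5 = -4.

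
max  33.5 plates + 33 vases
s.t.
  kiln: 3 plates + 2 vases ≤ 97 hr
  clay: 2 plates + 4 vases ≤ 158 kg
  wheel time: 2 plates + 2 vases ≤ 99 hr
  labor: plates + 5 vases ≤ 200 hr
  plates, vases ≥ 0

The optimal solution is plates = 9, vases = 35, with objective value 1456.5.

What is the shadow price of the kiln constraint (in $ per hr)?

8.5

At the optimum: kiln uses 97 of 97 (binding); clay uses 158 of 158 (binding); wheel time uses 88 of 99 (slack = 11); labor uses 184 of 200 (slack = 16).
By complementary slackness, y = 0 for the non-binding constraints.
Dual feasibility on the basic columns requires 3·y_kiln + 2·y_clay = 33.5, 2·y_kiln + 4·y_clay = 33.
This yields shadow prices y_kiln = 8.5, y_clay = 4.
Shadow price of kiln = 8.5.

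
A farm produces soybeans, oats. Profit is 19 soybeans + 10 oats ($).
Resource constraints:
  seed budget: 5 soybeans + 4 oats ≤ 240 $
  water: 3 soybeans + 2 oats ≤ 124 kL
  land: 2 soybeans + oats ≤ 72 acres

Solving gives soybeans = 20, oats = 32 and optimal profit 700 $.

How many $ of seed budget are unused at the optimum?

12

seed budget used = 5·20 + 4·32 = 228; slack = 240 − 228 = 12.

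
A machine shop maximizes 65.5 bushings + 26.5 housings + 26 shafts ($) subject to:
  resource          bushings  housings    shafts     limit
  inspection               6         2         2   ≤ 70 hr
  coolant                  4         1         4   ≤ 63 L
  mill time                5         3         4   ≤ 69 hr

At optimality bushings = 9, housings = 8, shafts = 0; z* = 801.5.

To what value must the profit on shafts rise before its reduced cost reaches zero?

At the optimum: inspection uses 70 of 70 (binding); coolant uses 44 of 63 (slack = 19); mill time uses 69 of 69 (binding).
Since coolant is not tight, its dual is 0.
The binding rows give the dual system: 6·y_inspection + 5·y_mill time = 65.5 and 2·y_inspection + 3·y_mill time = 26.5.
This yields shadow prices y_inspection = 8, y_mill time = 3.5.
shafts enters the basis when its profit ≥ yᵀa₃ = 8·2 + 3.5·4 = 30.

30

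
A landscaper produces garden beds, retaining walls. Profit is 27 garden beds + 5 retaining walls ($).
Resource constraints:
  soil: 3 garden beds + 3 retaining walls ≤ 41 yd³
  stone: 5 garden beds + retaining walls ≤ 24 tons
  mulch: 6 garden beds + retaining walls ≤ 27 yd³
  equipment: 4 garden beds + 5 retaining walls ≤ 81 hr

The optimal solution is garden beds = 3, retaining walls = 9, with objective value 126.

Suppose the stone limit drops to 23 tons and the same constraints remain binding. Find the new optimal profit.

Check each constraint at x*: soil 36/41 (slack 5); stone 24/24 (tight); mulch 27/27 (tight); equipment 57/81 (slack 24).
Slack constraints have shadow price 0 (complementary slackness).
From A_Bᵀ y = c: 5·y_stone + 6·y_mulch = 27; 1·y_stone + 1·y_mulch = 5.
This yields shadow prices y_stone = 3, y_mulch = 2.
Δz = y_stone·Δb = 3 × (-1) = -3, so new z* = 126 − 3 = 123.

123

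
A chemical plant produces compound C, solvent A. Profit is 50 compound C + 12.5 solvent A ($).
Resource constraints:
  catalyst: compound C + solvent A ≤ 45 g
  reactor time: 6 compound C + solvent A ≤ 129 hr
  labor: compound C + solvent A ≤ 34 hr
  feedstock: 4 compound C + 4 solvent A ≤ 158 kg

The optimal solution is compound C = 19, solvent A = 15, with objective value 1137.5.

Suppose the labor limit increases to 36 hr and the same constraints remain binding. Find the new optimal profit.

1147.5

At the optimum: catalyst uses 34 of 45 (slack = 11); reactor time uses 129 of 129 (binding); labor uses 34 of 34 (binding); feedstock uses 136 of 158 (slack = 22).
By complementary slackness, y = 0 for the non-binding constraints.
Dual feasibility on the basic columns requires 6·y_reactor time + 1·y_labor = 50, 1·y_reactor time + 1·y_labor = 12.5.
Solving: y_reactor time = 7.5, y_labor = 5.
Δz = y_labor·Δb = 5 × (2) = 10, so new z* = 1137.5 + 10 = 1147.5.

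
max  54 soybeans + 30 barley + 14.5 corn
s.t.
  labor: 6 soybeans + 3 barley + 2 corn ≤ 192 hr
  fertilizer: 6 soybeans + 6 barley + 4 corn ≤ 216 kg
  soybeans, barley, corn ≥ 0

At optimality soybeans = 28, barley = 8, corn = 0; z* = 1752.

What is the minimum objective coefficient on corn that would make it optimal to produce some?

20

Check each constraint at x*: labor 192/192 (tight); fertilizer 216/216 (tight).
Dual feasibility on the basic columns requires 6·y_labor + 6·y_fertilizer = 54, 3·y_labor + 6·y_fertilizer = 30.
→ y_labor = 8 and y_fertilizer = 1.
corn enters the basis when its profit ≥ yᵀa₃ = 8·2 + 1·4 = 20.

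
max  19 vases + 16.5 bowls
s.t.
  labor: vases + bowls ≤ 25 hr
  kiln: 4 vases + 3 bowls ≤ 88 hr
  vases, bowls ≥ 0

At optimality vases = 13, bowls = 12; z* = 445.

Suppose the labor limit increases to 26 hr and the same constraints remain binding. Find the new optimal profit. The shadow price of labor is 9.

Δb = 1, so new z* = 445 + (9)·(1) = 445 + 9 = 454.

454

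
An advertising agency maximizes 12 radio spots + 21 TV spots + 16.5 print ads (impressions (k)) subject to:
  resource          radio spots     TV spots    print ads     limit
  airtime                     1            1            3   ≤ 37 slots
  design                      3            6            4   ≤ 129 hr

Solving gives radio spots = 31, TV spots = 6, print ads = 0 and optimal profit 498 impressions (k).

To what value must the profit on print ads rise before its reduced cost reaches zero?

Both airtime and design are binding at x*.
From A_Bᵀ y = c: 1·y_airtime + 3·y_design = 12; 1·y_airtime + 6·y_design = 21.
Solving: y_airtime = 3, y_design = 3.
print ads enters the basis when its profit ≥ yᵀa₃ = 3·3 + 3·4 = 21.

21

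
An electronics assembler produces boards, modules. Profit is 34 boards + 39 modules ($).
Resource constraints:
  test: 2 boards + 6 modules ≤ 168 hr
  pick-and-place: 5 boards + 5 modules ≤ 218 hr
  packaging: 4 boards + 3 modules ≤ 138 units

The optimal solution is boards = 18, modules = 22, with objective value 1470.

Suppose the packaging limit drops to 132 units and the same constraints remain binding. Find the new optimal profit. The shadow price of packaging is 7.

Δb = -6, so new z* = 1470 + (7)·(-6) = 1470 − 42 = 1428.

1428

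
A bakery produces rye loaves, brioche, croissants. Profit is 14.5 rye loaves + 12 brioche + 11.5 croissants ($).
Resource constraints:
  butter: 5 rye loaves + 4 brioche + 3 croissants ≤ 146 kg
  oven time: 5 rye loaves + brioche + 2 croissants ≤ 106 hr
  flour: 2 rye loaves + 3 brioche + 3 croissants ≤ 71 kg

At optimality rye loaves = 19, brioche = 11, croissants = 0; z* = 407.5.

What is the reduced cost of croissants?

-2

Check each constraint at x*: butter 139/146 (slack 7); oven time 106/106 (tight); flour 71/71 (tight).
Slack constraints have shadow price 0 (complementary slackness).
From A_Bᵀ y = c: 5·y_oven time + 2·y_flour = 14.5; 1·y_oven time + 3·y_flour = 12.
→ y_oven time = 1.5 and y_flour = 3.5.
Reduced cost of croissants: c₃ − yᵀa₃ = 11.5 − (1.5·2 + 3.5·3) = 11.5 − 13.5 = -2.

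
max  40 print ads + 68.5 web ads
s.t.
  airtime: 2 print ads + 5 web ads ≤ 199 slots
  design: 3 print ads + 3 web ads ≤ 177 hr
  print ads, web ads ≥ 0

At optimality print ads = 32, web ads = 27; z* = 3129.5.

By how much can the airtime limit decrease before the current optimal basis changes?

81

Binding constraints: airtime, design. The basis is B = [[2,5],[3,3]] with det -9.
Per unit decrease in airtime, x* moves by d = (0.3333, -0.3333).
The basis stays optimal until web ads reaches 0; allowable decrease = 81 slots.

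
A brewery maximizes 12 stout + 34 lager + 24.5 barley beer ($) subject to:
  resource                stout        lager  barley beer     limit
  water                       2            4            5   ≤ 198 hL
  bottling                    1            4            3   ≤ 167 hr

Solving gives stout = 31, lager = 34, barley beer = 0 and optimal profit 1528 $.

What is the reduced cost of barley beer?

-8

Check each constraint at x*: water 198/198 (tight); bottling 167/167 (tight).
From A_Bᵀ y = c: 2·y_water + 1·y_bottling = 12; 4·y_water + 4·y_bottling = 34.
Solving: y_water = 3.5, y_bottling = 5.
Reduced cost of barley beer: c₃ − yᵀa₃ = 24.5 − (3.5·5 + 5·3) = 24.5 − 32.5 = -8.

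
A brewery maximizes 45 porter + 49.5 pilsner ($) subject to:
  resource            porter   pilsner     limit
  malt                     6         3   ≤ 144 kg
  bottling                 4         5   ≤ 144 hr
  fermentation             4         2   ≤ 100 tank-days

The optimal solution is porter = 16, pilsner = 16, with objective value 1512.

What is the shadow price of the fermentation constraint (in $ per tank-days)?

At the optimum: malt uses 144 of 144 (binding); bottling uses 144 of 144 (binding); fermentation uses 96 of 100 (slack = 4).
Slack constraints have shadow price 0 (complementary slackness).
The binding rows give the dual system: 6·y_malt + 4·y_bottling = 45 and 3·y_malt + 5·y_bottling = 49.5.
→ y_malt = 1.5 and y_bottling = 9.
Shadow price of fermentation = 0.

0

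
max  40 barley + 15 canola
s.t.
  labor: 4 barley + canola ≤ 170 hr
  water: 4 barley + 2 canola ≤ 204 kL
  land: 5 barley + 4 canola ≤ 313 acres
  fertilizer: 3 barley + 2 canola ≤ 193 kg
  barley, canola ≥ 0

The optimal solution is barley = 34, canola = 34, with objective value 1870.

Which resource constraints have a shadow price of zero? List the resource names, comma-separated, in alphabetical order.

fertilizer, land

labor: 170/170 (binding)
water: 204/204 (binding)
land: 306/313 (slack 7)
fertilizer: 170/193 (slack 23)
By complementary slackness, a constraint with positive slack has shadow price 0 → fertilizer, land.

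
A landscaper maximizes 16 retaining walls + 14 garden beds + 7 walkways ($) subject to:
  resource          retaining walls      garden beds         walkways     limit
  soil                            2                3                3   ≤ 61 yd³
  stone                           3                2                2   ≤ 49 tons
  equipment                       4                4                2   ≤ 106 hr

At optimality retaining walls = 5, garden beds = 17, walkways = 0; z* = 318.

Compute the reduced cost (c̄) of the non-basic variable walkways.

-7

Binding: soil and stone. Non-binding: equipment (18 unused).
Since equipment is not tight, its dual is 0.
The binding rows give the dual system: 2·y_soil + 3·y_stone = 16 and 3·y_soil + 2·y_stone = 14.
→ y_soil = 2 and y_stone = 4.
Reduced cost of walkways: c₃ − yᵀa₃ = 7 − (2·3 + 4·2) = 7 − 14 = -7.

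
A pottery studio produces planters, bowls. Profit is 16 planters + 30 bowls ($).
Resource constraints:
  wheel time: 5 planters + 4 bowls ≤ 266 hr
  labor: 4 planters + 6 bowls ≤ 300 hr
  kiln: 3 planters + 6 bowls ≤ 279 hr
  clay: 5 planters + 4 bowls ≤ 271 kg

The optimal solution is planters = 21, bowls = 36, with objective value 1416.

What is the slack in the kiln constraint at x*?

kiln used = 3·21 + 6·36 = 279; slack = 279 − 279 = 0.

0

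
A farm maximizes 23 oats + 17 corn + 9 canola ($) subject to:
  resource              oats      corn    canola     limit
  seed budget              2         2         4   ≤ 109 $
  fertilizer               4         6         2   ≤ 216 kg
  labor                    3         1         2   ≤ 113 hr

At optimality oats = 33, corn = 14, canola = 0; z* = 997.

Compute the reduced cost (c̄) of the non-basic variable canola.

-5

At the optimum: seed budget uses 94 of 109 (slack = 15); fertilizer uses 216 of 216 (binding); labor uses 113 of 113 (binding).
By complementary slackness, y = 0 for the non-binding constraint.
From A_Bᵀ y = c: 4·y_fertilizer + 3·y_labor = 23; 6·y_fertilizer + 1·y_labor = 17.
This yields shadow prices y_fertilizer = 2, y_labor = 5.
Reduced cost of canola: c₃ − yᵀa₃ = 9 − (2·2 + 5·2) = 9 − 14 = -5.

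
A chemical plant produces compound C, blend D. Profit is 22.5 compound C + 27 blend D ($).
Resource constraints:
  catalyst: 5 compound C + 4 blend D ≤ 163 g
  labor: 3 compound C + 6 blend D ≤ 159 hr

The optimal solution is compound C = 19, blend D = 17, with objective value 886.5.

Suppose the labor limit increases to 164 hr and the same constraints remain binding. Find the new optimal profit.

Check each constraint at x*: catalyst 163/163 (tight); labor 159/159 (tight).
From A_Bᵀ y = c: 5·y_catalyst + 3·y_labor = 22.5; 4·y_catalyst + 6·y_labor = 27.
→ y_catalyst = 3 and y_labor = 2.5.
Δz = y_labor·Δb = 2.5 × (5) = 12.5, so new z* = 886.5 + 12.5 = 899.

899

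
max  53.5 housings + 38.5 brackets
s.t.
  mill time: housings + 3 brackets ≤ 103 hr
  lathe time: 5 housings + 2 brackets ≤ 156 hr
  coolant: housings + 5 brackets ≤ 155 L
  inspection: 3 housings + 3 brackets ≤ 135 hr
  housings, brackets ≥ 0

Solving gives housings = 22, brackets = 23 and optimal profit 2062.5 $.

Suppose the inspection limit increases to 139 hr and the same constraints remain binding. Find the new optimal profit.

2100.5

Binding: lathe time and inspection. Non-binding: mill time (12 unused), coolant (18 unused).
Since mill time, coolant are not tight, their duals are 0.
Dual feasibility on the basic columns requires 5·y_lathe time + 3·y_inspection = 53.5, 2·y_lathe time + 3·y_inspection = 38.5.
This yields shadow prices y_lathe time = 5, y_inspection = 9.5.
Δz = y_inspection·Δb = 9.5 × (4) = 38, so new z* = 2062.5 + 38 = 2100.5.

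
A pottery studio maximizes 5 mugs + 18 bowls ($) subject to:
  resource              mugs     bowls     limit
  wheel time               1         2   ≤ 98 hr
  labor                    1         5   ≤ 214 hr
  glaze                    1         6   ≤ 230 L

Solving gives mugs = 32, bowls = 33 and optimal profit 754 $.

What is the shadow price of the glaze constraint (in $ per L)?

Binding: wheel time and glaze. Non-binding: labor (17 unused).
Slack constraints have shadow price 0 (complementary slackness).
Dual feasibility on the basic columns requires 1·y_wheel time + 1·y_glaze = 5, 2·y_wheel time + 6·y_glaze = 18.
This yields shadow prices y_wheel time = 3, y_glaze = 2.
Shadow price of glaze = 2.

2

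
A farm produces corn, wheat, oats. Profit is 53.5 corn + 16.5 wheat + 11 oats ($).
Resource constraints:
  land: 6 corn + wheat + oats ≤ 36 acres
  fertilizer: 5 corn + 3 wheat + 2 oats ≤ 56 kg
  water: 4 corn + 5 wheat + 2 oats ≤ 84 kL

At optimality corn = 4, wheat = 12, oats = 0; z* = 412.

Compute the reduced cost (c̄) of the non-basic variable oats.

Binding: land and fertilizer. Non-binding: water (8 unused).
Slack constraints have shadow price 0 (complementary slackness).
Dual feasibility on the basic columns requires 6·y_land + 5·y_fertilizer = 53.5, 1·y_land + 3·y_fertilizer = 16.5.
Solving: y_land = 6, y_fertilizer = 3.5.
Reduced cost of oats: c₃ − yᵀa₃ = 11 − (6·1 + 3.5·2) = 11 − 13 = -2.

-2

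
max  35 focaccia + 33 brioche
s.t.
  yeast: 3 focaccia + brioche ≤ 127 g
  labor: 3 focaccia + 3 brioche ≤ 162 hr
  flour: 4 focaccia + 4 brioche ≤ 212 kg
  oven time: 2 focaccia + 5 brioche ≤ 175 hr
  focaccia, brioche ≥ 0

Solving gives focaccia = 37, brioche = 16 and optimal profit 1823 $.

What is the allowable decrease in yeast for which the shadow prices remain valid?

Binding constraints: yeast, flour. The basis is B = [[3,1],[4,4]] with det 8.
Per unit decrease in yeast, x* moves by d = (-0.5, 0.5).
The basis stays optimal until oven time becomes binding; allowable decrease = 14 g.

14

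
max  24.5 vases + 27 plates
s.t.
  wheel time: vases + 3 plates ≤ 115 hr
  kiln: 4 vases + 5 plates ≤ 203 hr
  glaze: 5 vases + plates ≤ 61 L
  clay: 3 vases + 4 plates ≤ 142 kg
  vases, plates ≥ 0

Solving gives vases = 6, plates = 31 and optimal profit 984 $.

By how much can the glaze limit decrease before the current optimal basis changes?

25.5

Binding constraints: glaze, clay. The basis is B = [[5,1],[3,4]] with det 17.
Per unit decrease in glaze, x* moves by d = (-0.2353, 0.1765).
The basis stays optimal until vases reaches 0; allowable decrease = 25.5 L.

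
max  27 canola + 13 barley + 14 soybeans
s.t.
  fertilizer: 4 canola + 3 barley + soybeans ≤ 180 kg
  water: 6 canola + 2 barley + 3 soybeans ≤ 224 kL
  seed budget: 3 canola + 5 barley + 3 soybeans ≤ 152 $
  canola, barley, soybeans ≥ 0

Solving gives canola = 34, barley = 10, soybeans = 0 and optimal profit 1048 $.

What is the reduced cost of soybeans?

-1

Check each constraint at x*: fertilizer 166/180 (slack 14); water 224/224 (tight); seed budget 152/152 (tight).
Since fertilizer is not tight, its dual is 0.
The binding rows give the dual system: 6·y_water + 3·y_seed budget = 27 and 2·y_water + 5·y_seed budget = 13.
→ y_water = 4 and y_seed budget = 1.
Reduced cost of soybeans: c₃ − yᵀa₃ = 14 − (4·3 + 1·3) = 14 − 15 = -1.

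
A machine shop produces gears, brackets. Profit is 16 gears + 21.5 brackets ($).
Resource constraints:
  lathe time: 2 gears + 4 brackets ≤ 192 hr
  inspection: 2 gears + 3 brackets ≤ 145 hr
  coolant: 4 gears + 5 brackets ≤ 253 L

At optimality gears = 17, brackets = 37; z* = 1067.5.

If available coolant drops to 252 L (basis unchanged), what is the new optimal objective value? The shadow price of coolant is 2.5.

1065

Δb = -1, so new z* = 1067.5 + (2.5)·(-1) = 1067.5 − 2.5 = 1065.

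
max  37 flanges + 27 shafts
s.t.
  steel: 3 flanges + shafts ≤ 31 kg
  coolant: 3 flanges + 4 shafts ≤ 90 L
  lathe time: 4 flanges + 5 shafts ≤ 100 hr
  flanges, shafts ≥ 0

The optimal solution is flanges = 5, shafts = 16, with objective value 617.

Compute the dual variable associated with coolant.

0

Binding: steel and lathe time. Non-binding: coolant (11 unused).
Slack constraints have shadow price 0 (complementary slackness).
From A_Bᵀ y = c: 3·y_steel + 4·y_lathe time = 37; 1·y_steel + 5·y_lathe time = 27.
This yields shadow prices y_steel = 7, y_lathe time = 4.
Shadow price of coolant = 0.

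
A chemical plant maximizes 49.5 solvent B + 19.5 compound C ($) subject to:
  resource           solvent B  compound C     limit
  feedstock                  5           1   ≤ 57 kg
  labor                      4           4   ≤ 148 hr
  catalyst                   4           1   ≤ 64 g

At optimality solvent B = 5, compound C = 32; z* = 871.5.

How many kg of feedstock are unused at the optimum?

feedstock used = 5·5 + 1·32 = 57; slack = 57 − 57 = 0.

0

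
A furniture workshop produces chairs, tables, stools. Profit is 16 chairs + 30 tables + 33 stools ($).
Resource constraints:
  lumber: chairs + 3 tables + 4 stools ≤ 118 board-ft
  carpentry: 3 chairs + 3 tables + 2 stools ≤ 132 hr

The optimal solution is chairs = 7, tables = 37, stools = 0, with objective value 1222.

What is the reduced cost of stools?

-1

Check each constraint at x*: lumber 118/118 (tight); carpentry 132/132 (tight).
Dual feasibility on the basic columns requires 1·y_lumber + 3·y_carpentry = 16, 3·y_lumber + 3·y_carpentry = 30.
This yields shadow prices y_lumber = 7, y_carpentry = 3.
Reduced cost of stools: c₃ − yᵀa₃ = 33 − (7·4 + 3·2) = 33 − 34 = -1.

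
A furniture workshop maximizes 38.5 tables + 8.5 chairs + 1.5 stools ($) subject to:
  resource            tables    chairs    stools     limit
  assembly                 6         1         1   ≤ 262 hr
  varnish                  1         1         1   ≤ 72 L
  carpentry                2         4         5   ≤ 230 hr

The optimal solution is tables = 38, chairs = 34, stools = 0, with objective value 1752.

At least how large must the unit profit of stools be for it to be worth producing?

Binding: assembly and varnish. Non-binding: carpentry (18 unused).
Since carpentry is not tight, its dual is 0.
The binding rows give the dual system: 6·y_assembly + 1·y_varnish = 38.5 and 1·y_assembly + 1·y_varnish = 8.5.
Solving: y_assembly = 6, y_varnish = 2.5.
stools enters the basis when its profit ≥ yᵀa₃ = 6·1 + 2.5·1 = 8.5.

8.5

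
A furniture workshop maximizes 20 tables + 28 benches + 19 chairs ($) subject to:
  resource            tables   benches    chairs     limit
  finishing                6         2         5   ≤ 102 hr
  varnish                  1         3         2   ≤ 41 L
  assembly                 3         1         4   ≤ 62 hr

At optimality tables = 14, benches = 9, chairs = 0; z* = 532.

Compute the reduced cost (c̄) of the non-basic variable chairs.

-7

At the optimum: finishing uses 102 of 102 (binding); varnish uses 41 of 41 (binding); assembly uses 51 of 62 (slack = 11).
Since assembly is not tight, its dual is 0.
From A_Bᵀ y = c: 6·y_finishing + 1·y_varnish = 20; 2·y_finishing + 3·y_varnish = 28.
This yields shadow prices y_finishing = 2, y_varnish = 8.
Reduced cost of chairs: c₃ − yᵀa₃ = 19 − (2·5 + 8·2) = 19 − 26 = -7.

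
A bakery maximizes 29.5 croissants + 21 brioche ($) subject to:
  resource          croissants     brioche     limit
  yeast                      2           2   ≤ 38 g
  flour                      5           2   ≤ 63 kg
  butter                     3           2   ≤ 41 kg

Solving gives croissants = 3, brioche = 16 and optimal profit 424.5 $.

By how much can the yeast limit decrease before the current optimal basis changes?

8

Binding constraints: yeast, butter. The basis is B = [[2,2],[3,2]] with det -2.
Per unit decrease in yeast, x* moves by d = (1, -1.5).
The basis stays optimal until flour becomes binding; allowable decrease = 8 g.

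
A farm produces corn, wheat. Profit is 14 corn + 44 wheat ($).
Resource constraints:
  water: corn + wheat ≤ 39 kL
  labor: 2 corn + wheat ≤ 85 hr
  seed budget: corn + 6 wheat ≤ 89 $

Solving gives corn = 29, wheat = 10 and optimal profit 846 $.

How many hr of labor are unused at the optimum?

17

labor used = 2·29 + 1·10 = 68; slack = 85 − 68 = 17.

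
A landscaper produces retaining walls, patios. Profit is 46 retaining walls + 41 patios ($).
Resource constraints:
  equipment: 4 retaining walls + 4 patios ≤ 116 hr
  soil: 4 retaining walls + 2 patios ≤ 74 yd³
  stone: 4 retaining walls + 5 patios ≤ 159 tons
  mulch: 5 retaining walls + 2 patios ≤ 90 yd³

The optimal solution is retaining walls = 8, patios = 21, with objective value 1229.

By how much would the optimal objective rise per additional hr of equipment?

9

Check each constraint at x*: equipment 116/116 (tight); soil 74/74 (tight); stone 137/159 (slack 22); mulch 82/90 (slack 8).
Slack constraints have shadow price 0 (complementary slackness).
From A_Bᵀ y = c: 4·y_equipment + 4·y_soil = 46; 4·y_equipment + 2·y_soil = 41.
Solving: y_equipment = 9, y_soil = 2.5.
Shadow price of equipment = 9.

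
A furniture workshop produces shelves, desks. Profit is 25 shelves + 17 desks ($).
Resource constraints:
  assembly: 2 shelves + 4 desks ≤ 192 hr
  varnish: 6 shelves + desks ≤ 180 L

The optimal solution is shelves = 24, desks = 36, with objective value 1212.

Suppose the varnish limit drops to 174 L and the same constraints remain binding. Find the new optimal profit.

1194

At the optimum: assembly uses 192 of 192 (binding); varnish uses 180 of 180 (binding).
From A_Bᵀ y = c: 2·y_assembly + 6·y_varnish = 25; 4·y_assembly + 1·y_varnish = 17.
Solving: y_assembly = 3.5, y_varnish = 3.
Δz = y_varnish·Δb = 3 × (-6) = -18, so new z* = 1212 − 18 = 1194.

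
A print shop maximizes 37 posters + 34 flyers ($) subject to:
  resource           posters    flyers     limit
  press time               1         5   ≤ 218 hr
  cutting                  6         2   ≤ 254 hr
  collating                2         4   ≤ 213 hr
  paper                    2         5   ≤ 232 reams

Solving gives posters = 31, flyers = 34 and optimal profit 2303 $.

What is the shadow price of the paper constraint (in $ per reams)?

5

At the optimum: press time uses 201 of 218 (slack = 17); cutting uses 254 of 254 (binding); collating uses 198 of 213 (slack = 15); paper uses 232 of 232 (binding).
Since press time, collating are not tight, their duals are 0.
The binding rows give the dual system: 6·y_cutting + 2·y_paper = 37 and 2·y_cutting + 5·y_paper = 34.
→ y_cutting = 4.5 and y_paper = 5.
Shadow price of paper = 5.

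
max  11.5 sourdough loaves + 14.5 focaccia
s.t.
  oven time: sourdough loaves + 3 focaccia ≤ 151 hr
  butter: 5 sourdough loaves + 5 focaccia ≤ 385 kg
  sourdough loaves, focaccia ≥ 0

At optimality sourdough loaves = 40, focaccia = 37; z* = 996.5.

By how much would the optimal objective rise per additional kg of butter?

2

Both oven time and butter are binding at x*.
From A_Bᵀ y = c: 1·y_oven time + 5·y_butter = 11.5; 3·y_oven time + 5·y_butter = 14.5.
This yields shadow prices y_oven time = 1.5, y_butter = 2.
Shadow price of butter = 2.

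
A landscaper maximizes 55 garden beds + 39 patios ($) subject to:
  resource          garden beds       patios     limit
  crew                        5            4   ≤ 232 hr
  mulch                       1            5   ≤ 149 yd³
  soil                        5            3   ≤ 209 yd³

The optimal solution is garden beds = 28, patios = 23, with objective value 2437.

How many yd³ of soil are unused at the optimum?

soil used = 5·28 + 3·23 = 209; slack = 209 − 209 = 0.

0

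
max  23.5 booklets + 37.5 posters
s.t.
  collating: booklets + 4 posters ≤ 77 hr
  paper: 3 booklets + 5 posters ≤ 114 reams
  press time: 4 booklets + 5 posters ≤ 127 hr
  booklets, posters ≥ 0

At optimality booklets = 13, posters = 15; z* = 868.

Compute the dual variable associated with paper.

6.5

At the optimum: collating uses 73 of 77 (slack = 4); paper uses 114 of 114 (binding); press time uses 127 of 127 (binding).
Since collating is not tight, its dual is 0.
The binding rows give the dual system: 3·y_paper + 4·y_press time = 23.5 and 5·y_paper + 5·y_press time = 37.5.
Solving: y_paper = 6.5, y_press time = 1.
Shadow price of paper = 6.5.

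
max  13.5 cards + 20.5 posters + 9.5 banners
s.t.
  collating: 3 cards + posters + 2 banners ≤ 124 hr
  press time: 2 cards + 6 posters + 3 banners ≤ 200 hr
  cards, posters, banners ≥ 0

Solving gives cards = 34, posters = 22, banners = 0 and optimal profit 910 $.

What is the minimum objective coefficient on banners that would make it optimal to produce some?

At the optimum: collating uses 124 of 124 (binding); press time uses 200 of 200 (binding).
Dual feasibility on the basic columns requires 3·y_collating + 2·y_press time = 13.5, 1·y_collating + 6·y_press time = 20.5.
→ y_collating = 2.5 and y_press time = 3.
banners enters the basis when its profit ≥ yᵀa₃ = 2.5·2 + 3·3 = 14.

14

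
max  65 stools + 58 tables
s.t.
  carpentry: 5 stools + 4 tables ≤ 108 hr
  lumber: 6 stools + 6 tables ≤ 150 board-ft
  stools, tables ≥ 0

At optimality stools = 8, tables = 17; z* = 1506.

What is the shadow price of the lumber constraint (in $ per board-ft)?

Both carpentry and lumber are binding at x*.
From A_Bᵀ y = c: 5·y_carpentry + 6·y_lumber = 65; 4·y_carpentry + 6·y_lumber = 58.
→ y_carpentry = 7 and y_lumber = 5.
Shadow price of lumber = 5.

5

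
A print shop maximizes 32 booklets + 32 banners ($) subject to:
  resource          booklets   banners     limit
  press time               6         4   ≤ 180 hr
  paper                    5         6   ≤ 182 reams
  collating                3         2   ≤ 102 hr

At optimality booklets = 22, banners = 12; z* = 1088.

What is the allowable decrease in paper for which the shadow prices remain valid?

Binding constraints: press time, paper. The basis is B = [[6,4],[5,6]] with det 16.
Per unit decrease in paper, x* moves by d = (0.25, -0.375).
The basis stays optimal until banners reaches 0; allowable decrease = 32 reams.

32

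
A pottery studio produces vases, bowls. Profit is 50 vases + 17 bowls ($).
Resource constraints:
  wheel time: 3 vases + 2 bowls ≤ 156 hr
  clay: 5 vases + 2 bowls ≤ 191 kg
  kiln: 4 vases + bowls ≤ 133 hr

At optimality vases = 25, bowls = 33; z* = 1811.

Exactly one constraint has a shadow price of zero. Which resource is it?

wheel time

wheel time: 141/156 (slack 15)
clay: 191/191 (binding)
kiln: 133/133 (binding)
By complementary slackness, a constraint with positive slack has shadow price 0 → wheel time.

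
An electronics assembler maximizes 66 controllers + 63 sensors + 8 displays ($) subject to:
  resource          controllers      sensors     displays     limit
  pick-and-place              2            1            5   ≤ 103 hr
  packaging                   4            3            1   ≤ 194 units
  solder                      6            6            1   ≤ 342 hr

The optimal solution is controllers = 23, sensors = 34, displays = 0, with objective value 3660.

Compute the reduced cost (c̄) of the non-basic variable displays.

Check each constraint at x*: pick-and-place 80/103 (slack 23); packaging 194/194 (tight); solder 342/342 (tight).
By complementary slackness, y = 0 for the non-binding constraint.
From A_Bᵀ y = c: 4·y_packaging + 6·y_solder = 66; 3·y_packaging + 6·y_solder = 63.
This yields shadow prices y_packaging = 3, y_solder = 9.
Reduced cost of displays: c₃ − yᵀa₃ = 8 − (3·1 + 9·1) = 8 − 12 = -4.

-4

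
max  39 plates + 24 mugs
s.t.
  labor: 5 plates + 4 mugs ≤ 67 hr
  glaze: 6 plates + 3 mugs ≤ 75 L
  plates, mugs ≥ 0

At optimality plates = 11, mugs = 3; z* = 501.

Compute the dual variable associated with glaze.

Both labor and glaze are binding at x*.
The binding rows give the dual system: 5·y_labor + 6·y_glaze = 39 and 4·y_labor + 3·y_glaze = 24.
Solving: y_labor = 3, y_glaze = 4.
Shadow price of glaze = 4.

4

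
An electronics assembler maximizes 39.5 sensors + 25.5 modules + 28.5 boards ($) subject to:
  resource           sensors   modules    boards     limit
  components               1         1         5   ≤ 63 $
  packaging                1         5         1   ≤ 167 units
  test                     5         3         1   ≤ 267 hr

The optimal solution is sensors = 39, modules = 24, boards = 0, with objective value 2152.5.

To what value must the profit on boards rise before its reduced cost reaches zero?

Binding: components and test. Non-binding: packaging (8 unused).
Since packaging is not tight, its dual is 0.
The binding rows give the dual system: 1·y_components + 5·y_test = 39.5 and 1·y_components + 3·y_test = 25.5.
Solving: y_components = 4.5, y_test = 7.
boards enters the basis when its profit ≥ yᵀa₃ = 4.5·5 + 7·1 = 29.5.

29.5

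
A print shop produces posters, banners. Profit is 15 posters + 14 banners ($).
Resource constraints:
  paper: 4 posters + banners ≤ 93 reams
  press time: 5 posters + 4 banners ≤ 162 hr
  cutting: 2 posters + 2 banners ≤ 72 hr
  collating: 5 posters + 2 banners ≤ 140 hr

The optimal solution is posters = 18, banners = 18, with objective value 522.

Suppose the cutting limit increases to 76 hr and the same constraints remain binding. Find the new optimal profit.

Check each constraint at x*: paper 90/93 (slack 3); press time 162/162 (tight); cutting 72/72 (tight); collating 126/140 (slack 14).
Since paper, collating are not tight, their duals are 0.
The binding rows give the dual system: 5·y_press time + 2·y_cutting = 15 and 4·y_press time + 2·y_cutting = 14.
This yields shadow prices y_press time = 1, y_cutting = 5.
Δz = y_cutting·Δb = 5 × (4) = 20, so new z* = 522 + 20 = 542.

542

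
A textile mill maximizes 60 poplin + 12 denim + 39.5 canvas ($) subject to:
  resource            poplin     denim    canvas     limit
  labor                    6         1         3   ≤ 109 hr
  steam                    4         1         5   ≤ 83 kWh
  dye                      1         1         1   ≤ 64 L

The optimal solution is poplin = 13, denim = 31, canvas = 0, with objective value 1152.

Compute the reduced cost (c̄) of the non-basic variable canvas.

-8.5

Binding: labor and steam. Non-binding: dye (20 unused).
Slack constraints have shadow price 0 (complementary slackness).
From A_Bᵀ y = c: 6·y_labor + 4·y_steam = 60; 1·y_labor + 1·y_steam = 12.
This yields shadow prices y_labor = 6, y_steam = 6.
Reduced cost of canvas: c₃ − yᵀa₃ = 39.5 − (6·3 + 6·5) = 39.5 − 48 = -8.5.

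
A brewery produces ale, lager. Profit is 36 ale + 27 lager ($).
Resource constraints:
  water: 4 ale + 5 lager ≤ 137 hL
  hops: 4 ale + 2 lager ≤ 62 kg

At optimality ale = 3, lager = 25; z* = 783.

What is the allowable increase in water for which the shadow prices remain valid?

18

Binding constraints: water, hops. The basis is B = [[4,5],[4,2]] with det -12.
Per unit increase in water, x* moves by d = (-0.1667, 0.3333).
The basis stays optimal until ale reaches 0; allowable increase = 18 hL.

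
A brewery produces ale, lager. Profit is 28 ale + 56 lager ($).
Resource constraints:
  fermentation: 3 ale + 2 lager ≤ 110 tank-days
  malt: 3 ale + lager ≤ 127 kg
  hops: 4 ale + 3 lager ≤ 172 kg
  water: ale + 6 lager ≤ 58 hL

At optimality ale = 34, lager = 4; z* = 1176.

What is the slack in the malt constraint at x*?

malt used = 3·34 + 1·4 = 106; slack = 127 − 106 = 21.

21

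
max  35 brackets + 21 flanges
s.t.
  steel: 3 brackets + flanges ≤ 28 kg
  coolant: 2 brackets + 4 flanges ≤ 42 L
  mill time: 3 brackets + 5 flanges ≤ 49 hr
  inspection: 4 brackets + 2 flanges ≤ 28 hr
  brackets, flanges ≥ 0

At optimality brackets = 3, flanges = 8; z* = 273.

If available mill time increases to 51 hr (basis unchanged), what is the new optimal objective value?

At the optimum: steel uses 17 of 28 (slack = 11); coolant uses 38 of 42 (slack = 4); mill time uses 49 of 49 (binding); inspection uses 28 of 28 (binding).
Since steel, coolant are not tight, their duals are 0.
The binding rows give the dual system: 3·y_mill time + 4·y_inspection = 35 and 5·y_mill time + 2·y_inspection = 21.
Solving: y_mill time = 1, y_inspection = 8.
Δz = y_mill time·Δb = 1 × (2) = 2, so new z* = 273 + 2 = 275.

275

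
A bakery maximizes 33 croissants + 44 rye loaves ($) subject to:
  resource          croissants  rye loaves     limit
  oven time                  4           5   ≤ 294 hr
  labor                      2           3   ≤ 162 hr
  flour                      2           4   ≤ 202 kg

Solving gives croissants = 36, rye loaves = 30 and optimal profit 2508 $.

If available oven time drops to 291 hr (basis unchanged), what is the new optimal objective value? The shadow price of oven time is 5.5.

Δb = -3, so new z* = 2508 + (5.5)·(-3) = 2508 − 16.5 = 2491.5.

2491.5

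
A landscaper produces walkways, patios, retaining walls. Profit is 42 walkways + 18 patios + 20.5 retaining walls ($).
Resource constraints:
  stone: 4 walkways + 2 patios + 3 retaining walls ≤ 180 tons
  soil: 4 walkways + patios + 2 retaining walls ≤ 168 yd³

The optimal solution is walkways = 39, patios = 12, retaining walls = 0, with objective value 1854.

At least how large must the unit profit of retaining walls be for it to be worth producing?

Check each constraint at x*: stone 180/180 (tight); soil 168/168 (tight).
Dual feasibility on the basic columns requires 4·y_stone + 4·y_soil = 42, 2·y_stone + 1·y_soil = 18.
Solving: y_stone = 7.5, y_soil = 3.
retaining walls enters the basis when its profit ≥ yᵀa₃ = 7.5·3 + 3·2 = 28.5.

28.5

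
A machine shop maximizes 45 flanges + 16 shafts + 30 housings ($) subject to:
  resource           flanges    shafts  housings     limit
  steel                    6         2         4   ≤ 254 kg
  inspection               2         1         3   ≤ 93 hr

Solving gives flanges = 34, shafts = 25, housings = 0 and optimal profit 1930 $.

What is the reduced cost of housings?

-5

Both steel and inspection are binding at x*.
The binding rows give the dual system: 6·y_steel + 2·y_inspection = 45 and 2·y_steel + 1·y_inspection = 16.
Solving: y_steel = 6.5, y_inspection = 3.
Reduced cost of housings: c₃ − yᵀa₃ = 30 − (6.5·4 + 3·3) = 30 − 35 = -5.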